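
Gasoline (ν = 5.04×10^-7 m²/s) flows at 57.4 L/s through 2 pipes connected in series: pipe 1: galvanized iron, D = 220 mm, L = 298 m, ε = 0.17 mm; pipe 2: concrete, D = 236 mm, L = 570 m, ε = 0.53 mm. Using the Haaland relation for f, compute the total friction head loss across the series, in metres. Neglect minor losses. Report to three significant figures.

Pipe 1: V = 1.510 m/s, Re = 6.59×10^5, ε/D = 7.73×10^-4, f = 0.01898, h_1 = f(L/D)V²/2g = 2.987 m
Pipe 2: V = 1.312 m/s, Re = 6.14×10^5, ε/D = 0.00225, f = 0.02445, h_2 = f(L/D)V²/2g = 5.183 m
Series → Q common, losses add: H = Σh = 8.170 m

H ≈ 8.17 m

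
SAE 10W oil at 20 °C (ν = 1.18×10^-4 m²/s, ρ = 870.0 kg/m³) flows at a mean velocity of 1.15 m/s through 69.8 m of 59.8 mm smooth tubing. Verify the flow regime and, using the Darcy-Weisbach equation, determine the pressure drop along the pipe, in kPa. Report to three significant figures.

Δp ≈ 73.7 kPa

Re = VD/ν = 1.15·0.05980/1.18×10^-4 = 583 → laminar (Re < 2300)
f = 64/Re = 0.1098
h_f = f(L/D)V²/(2g) = 0.1098·(69.8/0.05980)·1.15²/(2·9.81) = 8.640 m
Δp = ρg·h_f = 870.0·9.81·8.640 = 73.74 kPa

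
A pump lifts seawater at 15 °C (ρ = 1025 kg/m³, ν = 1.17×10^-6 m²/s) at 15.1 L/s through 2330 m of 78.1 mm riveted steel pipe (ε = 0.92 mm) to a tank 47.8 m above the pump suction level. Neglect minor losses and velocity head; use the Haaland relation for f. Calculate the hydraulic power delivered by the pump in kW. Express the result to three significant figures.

V = 4Q/(πD²) = 3.152 m/s; Re = 2.10×10^5; ε/D = 0.0118; f = 0.04042
h_f = f(L/D)V²/2g = 610.6 m
Total head H = z + h_f = 47.8 + 610.6 = 658.4 m
P_hyd = ρgQH = 1025·9.81·0.0151·658.4 = 99.96 kW

P_hyd ≈ 100.0 kW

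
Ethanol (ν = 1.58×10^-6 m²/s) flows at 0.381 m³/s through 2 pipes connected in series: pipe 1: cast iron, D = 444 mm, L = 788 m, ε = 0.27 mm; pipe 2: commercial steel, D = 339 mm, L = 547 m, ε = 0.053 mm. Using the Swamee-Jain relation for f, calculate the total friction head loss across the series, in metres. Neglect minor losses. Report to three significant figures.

Pipe 1: V = 2.461 m/s, Re = 6.92×10^5, ε/D = 6.08×10^-4, f = 0.01819, h_1 = f(L/D)V²/2g = 9.963 m
Pipe 2: V = 4.221 m/s, Re = 9.06×10^5, ε/D = 1.56×10^-4, f = 0.01436, h_2 = f(L/D)V²/2g = 21.04 m
Series → Q common, losses add: H = Σh = 31.01 m

H ≈ 31.0 m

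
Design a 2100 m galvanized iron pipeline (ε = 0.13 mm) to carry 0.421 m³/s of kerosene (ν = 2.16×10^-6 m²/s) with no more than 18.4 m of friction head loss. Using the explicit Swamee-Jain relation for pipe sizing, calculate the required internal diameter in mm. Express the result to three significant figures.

D ≈ 492 mm

Swamee-Jain (Type III): D = 0.66·[ε^1.25·(LQ²/(gh_f))^4.75 + ν·Q^9.4·(L/(gh_f))^5.2]^0.04
LQ²/(gh_f) = 2.062; L/(gh_f) = 11.63
Term 1 = ε^1.25·(…)^4.75 = 4.32×10^-4; Term 2 = ν·Q^9.4·(…)^5.2 = 2.21×10^-4
D = 0.66·(4.32×10^-4 + 2.21×10^-4)^0.04 = 0.4922 m = 492 mm
Check: V = 2.21 m/s, Re = 5.04×10^5, f = 0.01607, h_f = 17.1 m ≈ 18.4 m ✓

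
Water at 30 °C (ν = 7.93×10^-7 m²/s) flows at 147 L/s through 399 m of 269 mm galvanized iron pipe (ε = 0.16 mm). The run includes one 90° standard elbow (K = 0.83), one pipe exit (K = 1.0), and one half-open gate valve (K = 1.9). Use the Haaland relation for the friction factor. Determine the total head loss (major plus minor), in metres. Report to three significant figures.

H_L ≈ 10.3 m

V = 4Q/(πD²) = 2.587 m/s; V²/2g = 0.3410 m
Re = 8.77×10^5, ε/D = 5.95×10^-4 → f = 0.01784 (Haaland)
Major: h_f = f(L/D)·V²/2g = 0.01784·1483·0.3410 = 9.025 m
Minor: ΣK = 3.73; h_m = ΣK·V²/2g = 1.272 m
Total H_L = 9.025 + 1.272 = 10.30 m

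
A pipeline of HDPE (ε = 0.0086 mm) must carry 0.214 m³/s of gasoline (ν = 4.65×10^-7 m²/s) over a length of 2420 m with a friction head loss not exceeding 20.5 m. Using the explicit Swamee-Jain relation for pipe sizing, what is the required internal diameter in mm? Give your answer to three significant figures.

D ≈ 350 mm

Swamee-Jain (Type III): D = 0.66·[ε^1.25·(LQ²/(gh_f))^4.75 + ν·Q^9.4·(L/(gh_f))^5.2]^0.04
LQ²/(gh_f) = 0.5511; L/(gh_f) = 12.03
Term 1 = ε^1.25·(…)^4.75 = 2.75×10^-8; Term 2 = ν·Q^9.4·(…)^5.2 = 9.80×10^-8
D = 0.66·(2.75×10^-8 + 9.80×10^-8)^0.04 = 0.3495 m = 350 mm
Check: V = 2.23 m/s, Re = 1.68×10^6, f = 0.01143, h_f = 20.1 m ≈ 20.5 m ✓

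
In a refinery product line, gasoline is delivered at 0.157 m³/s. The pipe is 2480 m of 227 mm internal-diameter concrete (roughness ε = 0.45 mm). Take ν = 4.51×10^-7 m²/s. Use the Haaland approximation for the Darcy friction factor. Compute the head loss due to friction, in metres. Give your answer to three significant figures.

h_f ≈ 197 m

V = 4Q/(πD²) = 4·0.157/(π·0.227²) = 3.879 m/s
Re = VD/ν = 3.879·0.227/4.51×10^-7 = 1.95×10^6 → turbulent
ε/D = 0.45/227 = 0.00198
Haaland: f = 0.02350
h_f = f(L/D)V²/(2g) = 0.02350·(2480/0.227)·3.879²/(2·9.81) = 196.9 m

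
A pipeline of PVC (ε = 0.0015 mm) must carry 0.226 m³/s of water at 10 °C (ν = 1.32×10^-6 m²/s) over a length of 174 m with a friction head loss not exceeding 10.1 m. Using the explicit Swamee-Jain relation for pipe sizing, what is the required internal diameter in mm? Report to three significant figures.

Swamee-Jain (Type III): D = 0.66·[ε^1.25·(LQ²/(gh_f))^4.75 + ν·Q^9.4·(L/(gh_f))^5.2]^0.04
LQ²/(gh_f) = 0.08970; L/(gh_f) = 1.756
Term 1 = ε^1.25·(…)^4.75 = 5.57×10^-13; Term 2 = ν·Q^9.4·(…)^5.2 = 2.09×10^-11
D = 0.66·(5.57×10^-13 + 2.09×10^-11)^0.04 = 0.2471 m = 247 mm
Check: V = 4.71 m/s, Re = 8.82×10^5, f = 0.01200, h_f = 9.57 m ≈ 10.1 m ✓

D ≈ 247 mm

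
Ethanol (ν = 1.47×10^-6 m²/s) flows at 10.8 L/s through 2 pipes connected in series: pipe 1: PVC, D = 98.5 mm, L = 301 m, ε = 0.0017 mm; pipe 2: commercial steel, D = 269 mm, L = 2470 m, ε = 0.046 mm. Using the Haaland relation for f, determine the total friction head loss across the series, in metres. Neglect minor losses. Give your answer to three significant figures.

Pipe 1: V = 1.417 m/s, Re = 9.50×10^4, ε/D = 1.73×10^-5, f = 0.01808, h_1 = f(L/D)V²/2g = 5.657 m
Pipe 2: V = 0.1900 m/s, Re = 3.48×10^4, ε/D = 1.71×10^-4, f = 0.02292, h_2 = f(L/D)V²/2g = 0.3873 m
Series → Q common, losses add: H = Σh = 6.044 m

H ≈ 6.04 m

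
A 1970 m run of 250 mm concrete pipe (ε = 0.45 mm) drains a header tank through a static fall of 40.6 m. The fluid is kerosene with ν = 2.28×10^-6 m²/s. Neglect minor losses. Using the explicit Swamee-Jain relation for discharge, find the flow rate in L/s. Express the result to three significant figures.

Q ≈ 102 L/s

Swamee-Jain (Type II): Q = -0.965·√(gD⁵h_f/L)·ln[ε/(3.7D) + √(3.17ν²L/(gD³h_f))]
√(gD⁵h_f/L) = √(9.81·0.250⁵·40.6/1970) = 0.01405
ε/(3.7D) = 4.86×10^-4; √(3.17ν²L/(gD³h_f)) = 7.22×10^-5
Q = -0.965·0.01405·ln(5.587×10^-4) = 0.1016 m³/s
Check: V = 2.07 m/s, Re = 2.27×10^5, f = 0.02379, h_f = 40.9 m ≈ 40.6 m ✓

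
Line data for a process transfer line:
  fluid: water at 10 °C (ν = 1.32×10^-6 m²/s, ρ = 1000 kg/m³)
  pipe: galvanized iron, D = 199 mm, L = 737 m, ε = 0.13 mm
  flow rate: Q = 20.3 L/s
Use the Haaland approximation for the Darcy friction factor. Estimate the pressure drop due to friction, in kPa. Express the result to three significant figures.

V = 4Q/(πD²) = 4·0.0203/(π·0.199²) = 0.6527 m/s
Re = VD/ν = 0.6527·0.199/1.32×10^-6 = 9.84×10^4 → turbulent
ε/D = 0.13/199 = 6.53×10^-4
Haaland: f = 0.02073
h_f = f(L/D)V²/(2g) = 0.02073·(737/0.199)·0.6527²/(2·9.81) = 1.667 m
Δp = ρg·h_f = 1000·9.81·1.667 = 16.35 kPa

Δp ≈ 16.3 kPa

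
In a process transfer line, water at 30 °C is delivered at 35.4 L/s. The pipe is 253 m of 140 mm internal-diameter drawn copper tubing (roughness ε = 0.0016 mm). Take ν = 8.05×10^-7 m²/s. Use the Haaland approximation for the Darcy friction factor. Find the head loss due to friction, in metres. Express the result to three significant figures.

V = 4Q/(πD²) = 4·0.0354/(π·0.140²) = 2.300 m/s
Re = VD/ν = 2.300·0.140/8.05×10^-7 = 4.00×10^5 → turbulent
ε/D = 0.0016/140 = 1.14×10^-5
Haaland: f = 0.01371
h_f = f(L/D)V²/(2g) = 0.01371·(253/0.140)·2.300²/(2·9.81) = 6.679 m

h_f ≈ 6.68 m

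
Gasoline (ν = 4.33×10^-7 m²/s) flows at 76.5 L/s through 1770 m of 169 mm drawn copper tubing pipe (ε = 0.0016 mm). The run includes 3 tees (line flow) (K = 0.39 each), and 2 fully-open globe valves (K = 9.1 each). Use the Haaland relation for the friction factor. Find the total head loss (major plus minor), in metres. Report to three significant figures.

V = 4Q/(πD²) = 3.410 m/s; V²/2g = 0.5928 m
Re = 1.33×10^6, ε/D = 9.47×10^-6 → f = 0.01126 (Haaland)
Major: h_f = f(L/D)·V²/2g = 0.01126·10473·0.5928 = 69.89 m
Minor: ΣK = 19.4; h_m = ΣK·V²/2g = 11.48 m
Total H_L = 69.89 + 11.48 = 81.37 m

H_L ≈ 81.4 m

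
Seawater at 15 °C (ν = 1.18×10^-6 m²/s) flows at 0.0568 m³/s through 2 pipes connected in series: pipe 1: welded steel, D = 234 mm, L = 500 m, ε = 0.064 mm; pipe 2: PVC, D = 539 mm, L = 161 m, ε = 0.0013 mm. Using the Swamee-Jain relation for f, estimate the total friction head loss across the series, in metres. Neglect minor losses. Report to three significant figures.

H ≈ 3.27 m

Pipe 1: V = 1.321 m/s, Re = 2.62×10^5, ε/D = 2.74×10^-4, f = 0.01710, h_1 = f(L/D)V²/2g = 3.249 m
Pipe 2: V = 0.2489 m/s, Re = 1.14×10^5, ε/D = 2.41×10^-6, f = 0.01741, h_2 = f(L/D)V²/2g = 0.01642 m
Series → Q common, losses add: H = Σh = 3.266 m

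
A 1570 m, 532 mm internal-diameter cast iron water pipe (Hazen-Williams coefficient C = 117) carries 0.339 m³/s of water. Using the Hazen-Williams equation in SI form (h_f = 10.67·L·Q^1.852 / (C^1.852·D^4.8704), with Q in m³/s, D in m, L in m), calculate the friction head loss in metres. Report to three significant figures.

h_f ≈ 7.22 m

h_f = 10.67·1570·0.339^1.852 / (117^1.852·0.532^4.8704) = 7.222 m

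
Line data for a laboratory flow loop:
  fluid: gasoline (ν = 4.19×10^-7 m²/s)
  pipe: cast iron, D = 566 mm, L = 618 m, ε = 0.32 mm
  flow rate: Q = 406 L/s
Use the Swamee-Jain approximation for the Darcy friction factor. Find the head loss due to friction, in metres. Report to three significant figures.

h_f ≈ 2.53 m

V = 4Q/(πD²) = 4·0.406/(π·0.566²) = 1.614 m/s
Re = VD/ν = 1.614·0.566/4.19×10^-7 = 2.18×10^6 → turbulent
ε/D = 0.32/566 = 5.65×10^-4
Swamee-Jain: f = 0.01745
h_f = f(L/D)V²/(2g) = 0.01745·(618/0.566)·1.614²/(2·9.81) = 2.529 m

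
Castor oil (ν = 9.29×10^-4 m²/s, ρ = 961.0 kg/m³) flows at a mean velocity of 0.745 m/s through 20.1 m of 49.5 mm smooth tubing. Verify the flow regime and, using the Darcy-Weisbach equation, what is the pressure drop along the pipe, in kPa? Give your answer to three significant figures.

Re = VD/ν = 0.745·0.04950/9.29×10^-4 = 39.7 → laminar (Re < 2300)
f = 64/Re = 1.612
h_f = f(L/D)V²/(2g) = 1.612·(20.1/0.04950)·0.745²/(2·9.81) = 18.52 m
Δp = ρg·h_f = 961.0·9.81·18.52 = 174.6 kPa

Δp ≈ 175 kPa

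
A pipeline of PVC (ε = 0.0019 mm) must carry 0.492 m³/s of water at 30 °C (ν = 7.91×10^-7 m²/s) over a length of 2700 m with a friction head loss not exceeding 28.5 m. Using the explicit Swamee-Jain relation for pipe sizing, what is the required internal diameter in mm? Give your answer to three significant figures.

Swamee-Jain (Type III): D = 0.66·[ε^1.25·(LQ²/(gh_f))^4.75 + ν·Q^9.4·(L/(gh_f))^5.2]^0.04
LQ²/(gh_f) = 2.338; L/(gh_f) = 9.657
Term 1 = ε^1.25·(…)^4.75 = 3.98×10^-6; Term 2 = ν·Q^9.4·(…)^5.2 = 1.33×10^-4
D = 0.66·(3.98×10^-6 + 1.33×10^-4)^0.04 = 0.4624 m = 462 mm
Check: V = 2.93 m/s, Re = 1.71×10^6, f = 0.01077, h_f = 27.5 m ≈ 28.5 m ✓

D ≈ 462 mm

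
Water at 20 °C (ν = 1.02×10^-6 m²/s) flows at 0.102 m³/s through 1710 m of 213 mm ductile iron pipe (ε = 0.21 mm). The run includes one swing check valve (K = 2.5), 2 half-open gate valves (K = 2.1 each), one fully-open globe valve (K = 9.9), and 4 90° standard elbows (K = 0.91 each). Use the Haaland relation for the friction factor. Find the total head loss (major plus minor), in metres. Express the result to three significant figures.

V = 4Q/(πD²) = 2.863 m/s; V²/2g = 0.4176 m
Re = 5.98×10^5, ε/D = 9.86×10^-4 → f = 0.02005 (Haaland)
Major: h_f = f(L/D)·V²/2g = 0.02005·8028·0.4176 = 67.23 m
Minor: ΣK = 20.2; h_m = ΣK·V²/2g = 8.453 m
Total H_L = 67.23 + 8.453 = 75.68 m

H_L ≈ 75.7 m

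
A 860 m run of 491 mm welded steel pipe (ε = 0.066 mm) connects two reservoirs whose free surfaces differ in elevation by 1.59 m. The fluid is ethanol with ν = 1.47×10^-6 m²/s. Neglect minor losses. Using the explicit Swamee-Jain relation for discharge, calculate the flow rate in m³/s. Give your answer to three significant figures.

Swamee-Jain (Type II): Q = -0.965·√(gD⁵h_f/L)·ln[ε/(3.7D) + √(3.17ν²L/(gD³h_f))]
√(gD⁵h_f/L) = √(9.81·0.491⁵·1.59/860) = 0.02275
ε/(3.7D) = 3.63×10^-5; √(3.17ν²L/(gD³h_f)) = 5.65×10^-5
Q = -0.965·0.02275·ln(9.282×10^-5) = 0.2038 m³/s
Check: V = 1.08 m/s, Re = 3.60×10^5, f = 0.01541, h_f = 1.59 m ≈ 1.59 m ✓

Q ≈ 0.204 m³/s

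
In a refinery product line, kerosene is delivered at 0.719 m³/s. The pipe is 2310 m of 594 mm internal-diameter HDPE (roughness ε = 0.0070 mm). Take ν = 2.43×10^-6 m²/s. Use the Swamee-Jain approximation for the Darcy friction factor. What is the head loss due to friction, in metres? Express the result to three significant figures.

V = 4Q/(πD²) = 4·0.719/(π·0.594²) = 2.595 m/s
Re = VD/ν = 2.595·0.594/2.43×10^-6 = 6.34×10^5 → turbulent
ε/D = 0.0070/594 = 1.18×10^-5
Swamee-Jain: f = 0.01277
h_f = f(L/D)V²/(2g) = 0.01277·(2310/0.594)·2.595²/(2·9.81) = 17.04 m

h_f ≈ 17.0 m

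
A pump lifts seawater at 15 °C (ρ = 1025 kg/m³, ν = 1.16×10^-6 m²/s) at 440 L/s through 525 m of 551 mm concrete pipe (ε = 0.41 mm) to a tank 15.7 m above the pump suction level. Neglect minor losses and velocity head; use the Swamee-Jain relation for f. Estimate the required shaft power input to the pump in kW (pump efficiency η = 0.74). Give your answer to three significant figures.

P_shaft ≈ 112 kW

V = 4Q/(πD²) = 1.845 m/s; Re = 8.77×10^5; ε/D = 7.44×10^-4; f = 0.01882
h_f = f(L/D)V²/2g = 3.113 m
Total head H = z + h_f = 15.7 + 3.113 = 18.81 m
P_hyd = ρgQH = 1025·9.81·0.440·18.81 = 83.23 kW
P_shaft = P_hyd/η = 83.23/0.74 = 112.5 kW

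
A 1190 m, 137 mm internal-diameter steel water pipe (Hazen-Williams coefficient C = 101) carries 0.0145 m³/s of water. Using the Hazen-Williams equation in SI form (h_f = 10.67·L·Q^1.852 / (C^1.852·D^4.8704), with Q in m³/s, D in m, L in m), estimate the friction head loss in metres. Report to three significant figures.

h_f = 10.67·1190·0.0145^1.852 / (101^1.852·0.137^4.8704) = 15.53 m

h_f ≈ 15.5 m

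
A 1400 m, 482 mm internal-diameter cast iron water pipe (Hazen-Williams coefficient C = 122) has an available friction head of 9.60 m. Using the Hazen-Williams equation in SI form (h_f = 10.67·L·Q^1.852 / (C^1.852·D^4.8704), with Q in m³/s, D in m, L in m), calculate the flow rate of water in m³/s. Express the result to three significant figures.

Q ≈ 0.338 m³/s

Rearranging: Q = [h_f·C^1.852·D^4.8704 / (10.67·L)]^(1/1.852)
Q = [9.60·122^1.852·0.482^4.8704 / (10.67·1400)]^0.540 = 0.3383 m³/s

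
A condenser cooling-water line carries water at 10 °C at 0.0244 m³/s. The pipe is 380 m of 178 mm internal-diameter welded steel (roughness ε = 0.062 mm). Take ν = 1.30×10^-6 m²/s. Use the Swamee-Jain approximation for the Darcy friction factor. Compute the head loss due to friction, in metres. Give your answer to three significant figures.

V = 4Q/(πD²) = 4·0.0244/(π·0.178²) = 0.9805 m/s
Re = VD/ν = 0.9805·0.178/1.30×10^-6 = 1.34×10^5 → turbulent
ε/D = 0.062/178 = 3.48×10^-4
Swamee-Jain: f = 0.01895
h_f = f(L/D)V²/(2g) = 0.01895·(380/0.178)·0.9805²/(2·9.81) = 1.983 m

h_f ≈ 1.98 m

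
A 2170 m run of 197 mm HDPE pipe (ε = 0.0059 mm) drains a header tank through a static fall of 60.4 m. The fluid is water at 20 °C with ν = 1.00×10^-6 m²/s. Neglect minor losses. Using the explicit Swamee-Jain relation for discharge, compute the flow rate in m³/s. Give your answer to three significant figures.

Q ≈ 0.0865 m³/s

Swamee-Jain (Type II): Q = -0.965·√(gD⁵h_f/L)·ln[ε/(3.7D) + √(3.17ν²L/(gD³h_f))]
√(gD⁵h_f/L) = √(9.81·0.197⁵·60.4/2170) = 0.009001
ε/(3.7D) = 8.09×10^-6; √(3.17ν²L/(gD³h_f)) = 3.90×10^-5
Q = -0.965·0.009001·ln(4.706×10^-5) = 0.08655 m³/s
Check: V = 2.84 m/s, Re = 5.59×10^5, f = 0.01333, h_f = 60.3 m ≈ 60.4 m ✓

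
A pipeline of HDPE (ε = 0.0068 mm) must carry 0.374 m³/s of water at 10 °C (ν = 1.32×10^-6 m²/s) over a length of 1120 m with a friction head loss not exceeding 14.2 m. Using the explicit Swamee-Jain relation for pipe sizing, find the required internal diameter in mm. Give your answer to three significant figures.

Swamee-Jain (Type III): D = 0.66·[ε^1.25·(LQ²/(gh_f))^4.75 + ν·Q^9.4·(L/(gh_f))^5.2]^0.04
LQ²/(gh_f) = 1.125; L/(gh_f) = 8.040
Term 1 = ε^1.25·(…)^4.75 = 6.07×10^-7; Term 2 = ν·Q^9.4·(…)^5.2 = 6.50×10^-6
D = 0.66·(6.07×10^-7 + 6.50×10^-6)^0.04 = 0.4108 m = 411 mm
Check: V = 2.82 m/s, Re = 8.78×10^5, f = 0.01223, h_f = 13.5 m ≈ 14.2 m ✓

D ≈ 411 mm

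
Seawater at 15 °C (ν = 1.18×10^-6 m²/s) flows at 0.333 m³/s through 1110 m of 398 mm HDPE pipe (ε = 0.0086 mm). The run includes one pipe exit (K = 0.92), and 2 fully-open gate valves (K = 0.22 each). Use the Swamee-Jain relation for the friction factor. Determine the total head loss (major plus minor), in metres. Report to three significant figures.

H_L ≈ 13.0 m

V = 4Q/(πD²) = 2.677 m/s; V²/2g = 0.3652 m
Re = 9.03×10^5, ε/D = 2.16×10^-5 → f = 0.01229 (Swamee-Jain)
Major: h_f = f(L/D)·V²/2g = 0.01229·2789·0.3652 = 12.52 m
Minor: ΣK = 1.36; h_m = ΣK·V²/2g = 0.4966 m
Total H_L = 12.52 + 0.4966 = 13.01 m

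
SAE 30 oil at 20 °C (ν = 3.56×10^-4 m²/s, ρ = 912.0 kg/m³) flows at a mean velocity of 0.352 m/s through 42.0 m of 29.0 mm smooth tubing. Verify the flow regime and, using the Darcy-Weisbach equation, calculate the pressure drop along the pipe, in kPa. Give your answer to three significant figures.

Re = VD/ν = 0.352·0.02900/3.56×10^-4 = 28.7 → laminar (Re < 2300)
f = 64/Re = 2.232
h_f = f(L/D)V²/(2g) = 2.232·(42.0/0.02900)·0.352²/(2·9.81) = 20.41 m
Δp = ρg·h_f = 912.0·9.81·20.41 = 182.6 kPa

Δp ≈ 183 kPa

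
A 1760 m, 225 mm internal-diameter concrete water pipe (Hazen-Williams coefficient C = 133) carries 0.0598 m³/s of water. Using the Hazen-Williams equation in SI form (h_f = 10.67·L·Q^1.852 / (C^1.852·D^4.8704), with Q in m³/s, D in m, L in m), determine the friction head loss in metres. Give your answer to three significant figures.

h_f ≈ 17.0 m

h_f = 10.67·1760·0.0598^1.852 / (133^1.852·0.225^4.8704) = 16.98 m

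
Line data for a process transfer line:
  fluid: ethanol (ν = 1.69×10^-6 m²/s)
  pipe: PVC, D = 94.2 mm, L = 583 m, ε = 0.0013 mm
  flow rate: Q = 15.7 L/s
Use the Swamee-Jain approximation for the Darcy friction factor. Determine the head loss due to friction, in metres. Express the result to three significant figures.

V = 4Q/(πD²) = 4·0.0157/(π·0.0942²) = 2.253 m/s
Re = VD/ν = 2.253·0.0942/1.69×10^-6 = 1.26×10^5 → turbulent
ε/D = 0.0013/94.2 = 1.38×10^-5
Swamee-Jain: f = 0.01714
h_f = f(L/D)V²/(2g) = 0.01714·(583/0.0942)·2.253²/(2·9.81) = 27.44 m

h_f ≈ 27.4 m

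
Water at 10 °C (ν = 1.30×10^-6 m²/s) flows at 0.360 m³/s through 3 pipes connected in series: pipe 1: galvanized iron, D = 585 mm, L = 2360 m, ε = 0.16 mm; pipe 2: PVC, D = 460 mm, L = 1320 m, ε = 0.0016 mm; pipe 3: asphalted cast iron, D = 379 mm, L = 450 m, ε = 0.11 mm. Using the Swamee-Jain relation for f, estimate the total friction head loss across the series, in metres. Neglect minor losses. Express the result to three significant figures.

Pipe 1: V = 1.339 m/s, Re = 6.03×10^5, ε/D = 2.74×10^-4, f = 0.01595, h_1 = f(L/D)V²/2g = 5.884 m
Pipe 2: V = 2.166 m/s, Re = 7.66×10^5, ε/D = 3.48×10^-6, f = 0.01222, h_2 = f(L/D)V²/2g = 8.386 m
Pipe 3: V = 3.191 m/s, Re = 9.30×10^5, ε/D = 2.90×10^-4, f = 0.01572, h_3 = f(L/D)V²/2g = 9.687 m
Series → Q common, losses add: H = Σh = 23.96 m

H ≈ 24.0 m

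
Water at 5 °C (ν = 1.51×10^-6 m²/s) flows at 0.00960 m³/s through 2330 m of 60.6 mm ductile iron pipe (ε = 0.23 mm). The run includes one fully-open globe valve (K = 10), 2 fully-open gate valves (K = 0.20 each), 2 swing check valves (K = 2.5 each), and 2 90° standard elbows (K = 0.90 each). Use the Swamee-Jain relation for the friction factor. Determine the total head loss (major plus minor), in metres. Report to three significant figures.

V = 4Q/(πD²) = 3.328 m/s; V²/2g = 0.5646 m
Re = 1.34×10^5, ε/D = 0.00380 → f = 0.02905 (Swamee-Jain)
Major: h_f = f(L/D)·V²/2g = 0.02905·38449·0.5646 = 630.7 m
Minor: ΣK = 17.2; h_m = ΣK·V²/2g = 9.712 m
Total H_L = 630.7 + 9.712 = 640.4 m

H_L ≈ 640 m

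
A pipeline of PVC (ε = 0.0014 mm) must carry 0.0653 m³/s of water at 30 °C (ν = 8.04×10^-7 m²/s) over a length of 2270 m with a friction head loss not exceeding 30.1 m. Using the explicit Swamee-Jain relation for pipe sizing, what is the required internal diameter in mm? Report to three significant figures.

Swamee-Jain (Type III): D = 0.66·[ε^1.25·(LQ²/(gh_f))^4.75 + ν·Q^9.4·(L/(gh_f))^5.2]^0.04
LQ²/(gh_f) = 0.03278; L/(gh_f) = 7.688
Term 1 = ε^1.25·(…)^4.75 = 4.28×10^-15; Term 2 = ν·Q^9.4·(…)^5.2 = 2.35×10^-13
D = 0.66·(4.28×10^-15 + 2.35×10^-13)^0.04 = 0.2064 m = 206 mm
Check: V = 1.95 m/s, Re = 5.01×10^5, f = 0.01320, h_f = 28.2 m ≈ 30.1 m ✓

D ≈ 206 mm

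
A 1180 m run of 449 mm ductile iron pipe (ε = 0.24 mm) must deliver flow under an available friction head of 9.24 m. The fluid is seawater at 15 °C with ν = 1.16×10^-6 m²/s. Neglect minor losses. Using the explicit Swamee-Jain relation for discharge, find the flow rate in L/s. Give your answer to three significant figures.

Swamee-Jain (Type II): Q = -0.965·√(gD⁵h_f/L)·ln[ε/(3.7D) + √(3.17ν²L/(gD³h_f))]
√(gD⁵h_f/L) = √(9.81·0.449⁵·9.24/1180) = 0.03744
ε/(3.7D) = 1.44×10^-4; √(3.17ν²L/(gD³h_f)) = 2.48×10^-5
Q = -0.965·0.03744·ln(1.692×10^-4) = 0.3138 m³/s
Check: V = 1.98 m/s, Re = 7.67×10^5, f = 0.01768, h_f = 9.30 m ≈ 9.24 m ✓

Q ≈ 314 L/s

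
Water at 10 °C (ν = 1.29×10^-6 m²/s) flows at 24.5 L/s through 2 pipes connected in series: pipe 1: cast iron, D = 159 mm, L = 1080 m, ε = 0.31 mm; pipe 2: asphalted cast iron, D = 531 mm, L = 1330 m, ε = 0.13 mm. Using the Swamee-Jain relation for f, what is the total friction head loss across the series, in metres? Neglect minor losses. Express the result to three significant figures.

Pipe 1: V = 1.234 m/s, Re = 1.52×10^5, ε/D = 0.00195, f = 0.02463, h_1 = f(L/D)V²/2g = 12.98 m
Pipe 2: V = 0.1106 m/s, Re = 4.55×10^4, ε/D = 2.45×10^-4, f = 0.02212, h_2 = f(L/D)V²/2g = 0.03456 m
Series → Q common, losses add: H = Σh = 13.02 m

H ≈ 13.0 m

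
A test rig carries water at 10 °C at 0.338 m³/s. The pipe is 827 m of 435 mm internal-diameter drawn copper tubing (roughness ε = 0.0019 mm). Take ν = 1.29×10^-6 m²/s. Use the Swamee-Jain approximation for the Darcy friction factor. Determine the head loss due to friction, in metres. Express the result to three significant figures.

h_f ≈ 6.13 m

V = 4Q/(πD²) = 4·0.338/(π·0.435²) = 2.274 m/s
Re = VD/ν = 2.274·0.435/1.29×10^-6 = 7.67×10^5 → turbulent
ε/D = 0.0019/435 = 4.37×10^-6
Swamee-Jain: f = 0.01224
h_f = f(L/D)V²/(2g) = 0.01224·(827/0.435)·2.274²/(2·9.81) = 6.133 m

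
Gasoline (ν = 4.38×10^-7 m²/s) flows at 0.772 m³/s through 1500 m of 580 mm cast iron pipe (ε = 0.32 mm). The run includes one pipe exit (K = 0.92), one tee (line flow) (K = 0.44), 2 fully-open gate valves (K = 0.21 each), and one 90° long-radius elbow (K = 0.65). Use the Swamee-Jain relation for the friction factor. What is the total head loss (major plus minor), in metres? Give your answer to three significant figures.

V = 4Q/(πD²) = 2.922 m/s; V²/2g = 0.4352 m
Re = 3.87×10^6, ε/D = 5.52×10^-4 → f = 0.01725 (Swamee-Jain)
Major: h_f = f(L/D)·V²/2g = 0.01725·2586·0.4352 = 19.41 m
Minor: ΣK = 2.43; h_m = ΣK·V²/2g = 1.057 m
Total H_L = 19.41 + 1.057 = 20.47 m

H_L ≈ 20.5 m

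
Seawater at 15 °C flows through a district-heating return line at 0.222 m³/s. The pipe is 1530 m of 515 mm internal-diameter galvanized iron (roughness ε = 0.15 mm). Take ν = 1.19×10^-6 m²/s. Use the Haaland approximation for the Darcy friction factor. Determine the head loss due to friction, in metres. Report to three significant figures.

V = 4Q/(πD²) = 4·0.222/(π·0.515²) = 1.066 m/s
Re = VD/ν = 1.066·0.515/1.19×10^-6 = 4.61×10^5 → turbulent
ε/D = 0.15/515 = 2.91×10^-4
Haaland: f = 0.01617
h_f = f(L/D)V²/(2g) = 0.01617·(1530/0.515)·1.066²/(2·9.81) = 2.781 m

h_f ≈ 2.78 m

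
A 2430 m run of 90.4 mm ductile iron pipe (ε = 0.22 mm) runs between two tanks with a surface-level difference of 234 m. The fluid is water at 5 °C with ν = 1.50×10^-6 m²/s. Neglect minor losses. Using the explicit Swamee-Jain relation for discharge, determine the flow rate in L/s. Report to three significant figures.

Q ≈ 16.6 L/s

Swamee-Jain (Type II): Q = -0.965·√(gD⁵h_f/L)·ln[ε/(3.7D) + √(3.17ν²L/(gD³h_f))]
√(gD⁵h_f/L) = √(9.81·0.0904⁵·234/2430) = 0.002388
ε/(3.7D) = 6.58×10^-4; √(3.17ν²L/(gD³h_f)) = 1.01×10^-4
Q = -0.965·0.002388·ln(7.588×10^-4) = 0.01656 m³/s
Check: V = 2.58 m/s, Re = 1.55×10^5, f = 0.02588, h_f = 236 m ≈ 234 m ✓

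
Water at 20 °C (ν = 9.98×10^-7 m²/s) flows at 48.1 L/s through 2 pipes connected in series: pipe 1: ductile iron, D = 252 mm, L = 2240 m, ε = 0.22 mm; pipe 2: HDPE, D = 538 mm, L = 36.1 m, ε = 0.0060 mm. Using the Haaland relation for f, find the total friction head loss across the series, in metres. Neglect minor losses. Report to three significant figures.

H ≈ 8.50 m

Pipe 1: V = 0.9644 m/s, Re = 2.44×10^5, ε/D = 8.73×10^-4, f = 0.02017, h_1 = f(L/D)V²/2g = 8.498 m
Pipe 2: V = 0.2116 m/s, Re = 1.14×10^5, ε/D = 1.12×10^-5, f = 0.01739, h_2 = f(L/D)V²/2g = 0.002662 m
Series → Q common, losses add: H = Σh = 8.501 m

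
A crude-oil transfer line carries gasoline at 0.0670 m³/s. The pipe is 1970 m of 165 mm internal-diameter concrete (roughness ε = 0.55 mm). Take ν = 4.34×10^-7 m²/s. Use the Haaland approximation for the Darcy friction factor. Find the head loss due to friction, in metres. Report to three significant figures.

V = 4Q/(πD²) = 4·0.0670/(π·0.165²) = 3.133 m/s
Re = VD/ν = 3.133·0.165/4.34×10^-7 = 1.19×10^6 → turbulent
ε/D = 0.55/165 = 0.00333
Haaland: f = 0.02711
h_f = f(L/D)V²/(2g) = 0.02711·(1970/0.165)·3.133²/(2·9.81) = 162.0 m

h_f ≈ 162 m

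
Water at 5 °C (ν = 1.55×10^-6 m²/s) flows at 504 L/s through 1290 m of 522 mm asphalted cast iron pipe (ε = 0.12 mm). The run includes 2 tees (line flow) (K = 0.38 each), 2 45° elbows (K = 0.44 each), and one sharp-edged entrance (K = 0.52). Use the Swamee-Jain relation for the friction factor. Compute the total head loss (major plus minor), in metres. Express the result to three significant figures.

H_L ≈ 11.3 m

V = 4Q/(πD²) = 2.355 m/s; V²/2g = 0.2827 m
Re = 7.93×10^5, ε/D = 2.30×10^-4 → f = 0.01528 (Swamee-Jain)
Major: h_f = f(L/D)·V²/2g = 0.01528·2471·0.2827 = 10.68 m
Minor: ΣK = 2.16; h_m = ΣK·V²/2g = 0.6106 m
Total H_L = 10.68 + 0.6106 = 11.29 m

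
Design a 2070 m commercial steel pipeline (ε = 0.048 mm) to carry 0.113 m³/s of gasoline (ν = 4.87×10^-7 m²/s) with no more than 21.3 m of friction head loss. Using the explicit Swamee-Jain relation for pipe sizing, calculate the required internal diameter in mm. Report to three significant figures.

D ≈ 275 mm

Swamee-Jain (Type III): D = 0.66·[ε^1.25·(LQ²/(gh_f))^4.75 + ν·Q^9.4·(L/(gh_f))^5.2]^0.04
LQ²/(gh_f) = 0.1265; L/(gh_f) = 9.907
Term 1 = ε^1.25·(…)^4.75 = 2.17×10^-10; Term 2 = ν·Q^9.4·(…)^5.2 = 9.23×10^-11
D = 0.66·(2.17×10^-10 + 9.23×10^-11)^0.04 = 0.2749 m = 275 mm
Check: V = 1.90 m/s, Re = 1.07×10^6, f = 0.01442, h_f = 20.1 m ≈ 21.3 m ✓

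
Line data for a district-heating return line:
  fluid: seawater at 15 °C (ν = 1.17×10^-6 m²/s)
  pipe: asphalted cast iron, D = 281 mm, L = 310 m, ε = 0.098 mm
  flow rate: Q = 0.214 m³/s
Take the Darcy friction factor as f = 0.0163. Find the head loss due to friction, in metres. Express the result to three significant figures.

h_f ≈ 10.9 m

V = 4Q/(πD²) = 4·0.214/(π·0.281²) = 3.451 m/s
h_f = f(L/D)V²/(2g) = 0.01630·(310/0.281)·3.451²/(2·9.81) = 10.91 m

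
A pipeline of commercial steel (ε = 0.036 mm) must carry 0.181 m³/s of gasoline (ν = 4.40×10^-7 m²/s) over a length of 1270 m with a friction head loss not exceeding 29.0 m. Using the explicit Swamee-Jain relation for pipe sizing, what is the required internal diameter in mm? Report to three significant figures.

Swamee-Jain (Type III): D = 0.66·[ε^1.25·(LQ²/(gh_f))^4.75 + ν·Q^9.4·(L/(gh_f))^5.2]^0.04
LQ²/(gh_f) = 0.1462; L/(gh_f) = 4.464
Term 1 = ε^1.25·(…)^4.75 = 3.02×10^-10; Term 2 = ν·Q^9.4·(…)^5.2 = 1.11×10^-10
D = 0.66·(3.02×10^-10 + 1.11×10^-10)^0.04 = 0.2781 m = 278 mm
Check: V = 2.98 m/s, Re = 1.88×10^6, f = 0.01340, h_f = 27.7 m ≈ 29.0 m ✓

D ≈ 278 mm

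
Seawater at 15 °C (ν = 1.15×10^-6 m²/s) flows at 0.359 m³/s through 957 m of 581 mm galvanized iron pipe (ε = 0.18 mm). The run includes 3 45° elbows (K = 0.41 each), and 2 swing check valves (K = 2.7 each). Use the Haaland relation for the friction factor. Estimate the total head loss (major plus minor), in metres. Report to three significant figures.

V = 4Q/(πD²) = 1.354 m/s; V²/2g = 0.09346 m
Re = 6.84×10^5, ε/D = 3.10×10^-4 → f = 0.01595 (Haaland)
Major: h_f = f(L/D)·V²/2g = 0.01595·1647·0.09346 = 2.455 m
Minor: ΣK = 6.63; h_m = ΣK·V²/2g = 0.6196 m
Total H_L = 2.455 + 0.6196 = 3.075 m

H_L ≈ 3.07 m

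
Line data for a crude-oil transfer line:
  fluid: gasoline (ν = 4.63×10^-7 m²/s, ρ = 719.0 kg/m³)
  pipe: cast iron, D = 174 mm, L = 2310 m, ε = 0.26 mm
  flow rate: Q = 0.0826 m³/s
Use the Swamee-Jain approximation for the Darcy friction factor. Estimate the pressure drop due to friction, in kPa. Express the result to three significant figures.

V = 4Q/(πD²) = 4·0.0826/(π·0.174²) = 3.474 m/s
Re = VD/ν = 3.474·0.174/4.63×10^-7 = 1.31×10^6 → turbulent
ε/D = 0.26/174 = 0.00149
Swamee-Jain: f = 0.02195
h_f = f(L/D)V²/(2g) = 0.02195·(2310/0.174)·3.474²/(2·9.81) = 179.2 m
Δp = ρg·h_f = 719.0·9.81·179.2 = 1264 kPa

Δp ≈ 1260 kPa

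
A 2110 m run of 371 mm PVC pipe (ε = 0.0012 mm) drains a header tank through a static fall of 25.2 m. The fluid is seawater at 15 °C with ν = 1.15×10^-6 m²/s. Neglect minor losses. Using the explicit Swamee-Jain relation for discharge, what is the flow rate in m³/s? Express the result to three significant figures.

Swamee-Jain (Type II): Q = -0.965·√(gD⁵h_f/L)·ln[ε/(3.7D) + √(3.17ν²L/(gD³h_f))]
√(gD⁵h_f/L) = √(9.81·0.371⁵·25.2/2110) = 0.02870
ε/(3.7D) = 8.74×10^-7; √(3.17ν²L/(gD³h_f)) = 2.65×10^-5
Q = -0.965·0.02870·ln(2.735×10^-5) = 0.2910 m³/s
Check: V = 2.69 m/s, Re = 8.68×10^5, f = 0.01196, h_f = 25.1 m ≈ 25.2 m ✓

Q ≈ 0.291 m³/s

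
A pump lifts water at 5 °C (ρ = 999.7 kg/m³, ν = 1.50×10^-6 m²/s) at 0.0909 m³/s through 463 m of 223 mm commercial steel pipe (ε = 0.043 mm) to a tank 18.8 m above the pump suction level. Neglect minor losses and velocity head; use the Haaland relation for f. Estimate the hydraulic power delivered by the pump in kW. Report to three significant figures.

V = 4Q/(πD²) = 2.327 m/s; Re = 3.46×10^5; ε/D = 1.93×10^-4; f = 0.01576
h_f = f(L/D)V²/2g = 9.034 m
Total head H = z + h_f = 18.8 + 9.034 = 27.83 m
P_hyd = ρgQH = 999.7·9.81·0.0909·27.83 = 24.81 kW

P_hyd ≈ 24.8 kW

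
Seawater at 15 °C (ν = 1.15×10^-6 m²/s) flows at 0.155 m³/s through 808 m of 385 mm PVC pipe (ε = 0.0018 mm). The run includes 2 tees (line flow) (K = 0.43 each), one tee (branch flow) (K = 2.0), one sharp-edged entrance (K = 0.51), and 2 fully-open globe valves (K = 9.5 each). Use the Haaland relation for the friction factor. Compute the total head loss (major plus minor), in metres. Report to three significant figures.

H_L ≈ 4.56 m

V = 4Q/(πD²) = 1.331 m/s; V²/2g = 0.09035 m
Re = 4.46×10^5, ε/D = 4.68×10^-6 → f = 0.01338 (Haaland)
Major: h_f = f(L/D)·V²/2g = 0.01338·2099·0.09035 = 2.538 m
Minor: ΣK = 22.4; h_m = ΣK·V²/2g = 2.021 m
Total H_L = 2.538 + 2.021 = 4.559 m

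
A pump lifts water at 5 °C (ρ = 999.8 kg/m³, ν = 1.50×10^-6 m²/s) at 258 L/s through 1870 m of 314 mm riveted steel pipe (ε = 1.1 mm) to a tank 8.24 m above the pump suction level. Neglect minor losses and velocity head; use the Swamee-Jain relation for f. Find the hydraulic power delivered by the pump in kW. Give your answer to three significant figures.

V = 4Q/(πD²) = 3.332 m/s; Re = 6.97×10^5; ε/D = 0.00350; f = 0.02760
h_f = f(L/D)V²/2g = 93.01 m
Total head H = z + h_f = 8.24 + 93.01 = 101.2 m
P_hyd = ρgQH = 999.8·9.81·0.258·101.2 = 256.2 kW

P_hyd ≈ 256 kW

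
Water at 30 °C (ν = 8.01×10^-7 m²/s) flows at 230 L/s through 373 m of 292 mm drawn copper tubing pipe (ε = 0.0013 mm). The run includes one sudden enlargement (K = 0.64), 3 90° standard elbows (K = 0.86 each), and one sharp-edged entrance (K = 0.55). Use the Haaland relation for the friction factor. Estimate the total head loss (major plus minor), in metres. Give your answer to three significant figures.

H_L ≈ 10.9 m

V = 4Q/(πD²) = 3.435 m/s; V²/2g = 0.6012 m
Re = 1.25×10^6, ε/D = 4.45×10^-6 → f = 0.01125 (Haaland)
Major: h_f = f(L/D)·V²/2g = 0.01125·1277·0.6012 = 8.639 m
Minor: ΣK = 3.77; h_m = ΣK·V²/2g = 2.267 m
Total H_L = 8.639 + 2.267 = 10.91 m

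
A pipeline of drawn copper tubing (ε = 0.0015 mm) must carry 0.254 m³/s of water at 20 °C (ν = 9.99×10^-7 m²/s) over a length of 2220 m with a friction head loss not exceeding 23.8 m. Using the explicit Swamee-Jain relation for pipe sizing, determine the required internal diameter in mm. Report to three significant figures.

Swamee-Jain (Type III): D = 0.66·[ε^1.25·(LQ²/(gh_f))^4.75 + ν·Q^9.4·(L/(gh_f))^5.2]^0.04
LQ²/(gh_f) = 0.6134; L/(gh_f) = 9.508
Term 1 = ε^1.25·(…)^4.75 = 5.15×10^-9; Term 2 = ν·Q^9.4·(…)^5.2 = 3.10×10^-7
D = 0.66·(5.15×10^-9 + 3.10×10^-7)^0.04 = 0.3626 m = 363 mm
Check: V = 2.46 m/s, Re = 8.93×10^5, f = 0.01193, h_f = 22.5 m ≈ 23.8 m ✓

D ≈ 363 mm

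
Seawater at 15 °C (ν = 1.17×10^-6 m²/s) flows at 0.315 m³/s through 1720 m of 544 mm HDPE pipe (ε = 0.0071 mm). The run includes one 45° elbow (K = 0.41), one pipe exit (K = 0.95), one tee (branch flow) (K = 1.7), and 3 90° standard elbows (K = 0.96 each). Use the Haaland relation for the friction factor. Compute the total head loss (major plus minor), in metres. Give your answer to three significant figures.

V = 4Q/(πD²) = 1.355 m/s; V²/2g = 0.09362 m
Re = 6.30×10^5, ε/D = 1.31×10^-5 → f = 0.01272 (Haaland)
Major: h_f = f(L/D)·V²/2g = 0.01272·3162·0.09362 = 3.764 m
Minor: ΣK = 5.94; h_m = ΣK·V²/2g = 0.5561 m
Total H_L = 3.764 + 0.5561 = 4.320 m

H_L ≈ 4.32 m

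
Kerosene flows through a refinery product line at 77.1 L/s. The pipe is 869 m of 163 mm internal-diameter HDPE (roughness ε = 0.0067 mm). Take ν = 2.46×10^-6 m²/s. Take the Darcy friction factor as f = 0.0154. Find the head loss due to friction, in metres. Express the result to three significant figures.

V = 4Q/(πD²) = 4·0.0771/(π·0.163²) = 3.695 m/s
h_f = f(L/D)V²/(2g) = 0.01540·(869/0.163)·3.695²/(2·9.81) = 57.13 m

h_f ≈ 57.1 m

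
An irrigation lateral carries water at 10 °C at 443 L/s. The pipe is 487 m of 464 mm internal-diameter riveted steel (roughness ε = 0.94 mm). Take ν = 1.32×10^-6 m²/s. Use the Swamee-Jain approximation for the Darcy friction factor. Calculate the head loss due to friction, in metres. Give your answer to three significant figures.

V = 4Q/(πD²) = 4·0.443/(π·0.464²) = 2.620 m/s
Re = VD/ν = 2.620·0.464/1.32×10^-6 = 9.21×10^5 → turbulent
ε/D = 0.94/464 = 0.00203
Swamee-Jain: f = 0.02378
h_f = f(L/D)V²/(2g) = 0.02378·(487/0.464)·2.620²/(2·9.81) = 8.731 m

h_f ≈ 8.73 m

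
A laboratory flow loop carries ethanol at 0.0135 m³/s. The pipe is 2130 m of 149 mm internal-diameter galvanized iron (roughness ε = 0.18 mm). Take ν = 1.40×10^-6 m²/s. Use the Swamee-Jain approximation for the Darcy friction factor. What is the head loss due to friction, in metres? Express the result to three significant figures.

h_f ≈ 10.2 m

V = 4Q/(πD²) = 4·0.0135/(π·0.149²) = 0.7742 m/s
Re = VD/ν = 0.7742·0.149/1.40×10^-6 = 8.24×10^4 → turbulent
ε/D = 0.18/149 = 0.00121
Swamee-Jain: f = 0.02344
h_f = f(L/D)V²/(2g) = 0.02344·(2130/0.149)·0.7742²/(2·9.81) = 10.24 m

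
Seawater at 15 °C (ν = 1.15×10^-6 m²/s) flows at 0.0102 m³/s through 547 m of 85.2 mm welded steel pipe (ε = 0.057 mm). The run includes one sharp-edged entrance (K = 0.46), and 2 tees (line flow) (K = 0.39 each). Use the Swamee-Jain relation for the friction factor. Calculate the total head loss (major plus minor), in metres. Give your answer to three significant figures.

H_L ≈ 21.7 m

V = 4Q/(πD²) = 1.789 m/s; V²/2g = 0.1631 m
Re = 1.33×10^5, ε/D = 6.69×10^-4 → f = 0.02049 (Swamee-Jain)
Major: h_f = f(L/D)·V²/2g = 0.02049·6420·0.1631 = 21.47 m
Minor: ΣK = 1.24; h_m = ΣK·V²/2g = 0.2023 m
Total H_L = 21.47 + 0.2023 = 21.67 m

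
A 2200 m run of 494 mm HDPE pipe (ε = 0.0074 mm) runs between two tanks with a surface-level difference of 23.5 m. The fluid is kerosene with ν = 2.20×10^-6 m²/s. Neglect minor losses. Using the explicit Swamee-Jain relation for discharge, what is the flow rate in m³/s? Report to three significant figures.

Q ≈ 0.544 m³/s

Swamee-Jain (Type II): Q = -0.965·√(gD⁵h_f/L)·ln[ε/(3.7D) + √(3.17ν²L/(gD³h_f))]
√(gD⁵h_f/L) = √(9.81·0.494⁵·23.5/2200) = 0.05552
ε/(3.7D) = 4.05×10^-6; √(3.17ν²L/(gD³h_f)) = 3.49×10^-5
Q = -0.965·0.05552·ln(3.890×10^-5) = 0.5441 m³/s
Check: V = 2.84 m/s, Re = 6.37×10^5, f = 0.01282, h_f = 23.4 m ≈ 23.5 m ✓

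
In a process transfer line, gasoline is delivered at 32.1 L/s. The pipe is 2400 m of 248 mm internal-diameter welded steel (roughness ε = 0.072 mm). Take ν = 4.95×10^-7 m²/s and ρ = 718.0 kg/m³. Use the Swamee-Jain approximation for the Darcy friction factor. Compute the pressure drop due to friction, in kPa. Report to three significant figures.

Δp ≈ 25.8 kPa

V = 4Q/(πD²) = 4·0.0321/(π·0.248²) = 0.6645 m/s
Re = VD/ν = 0.6645·0.248/4.95×10^-7 = 3.33×10^5 → turbulent
ε/D = 0.072/248 = 2.90×10^-4
Swamee-Jain: f = 0.01683
h_f = f(L/D)V²/(2g) = 0.01683·(2400/0.248)·0.6645²/(2·9.81) = 3.666 m
Δp = ρg·h_f = 718.0·9.81·3.666 = 25.82 kPa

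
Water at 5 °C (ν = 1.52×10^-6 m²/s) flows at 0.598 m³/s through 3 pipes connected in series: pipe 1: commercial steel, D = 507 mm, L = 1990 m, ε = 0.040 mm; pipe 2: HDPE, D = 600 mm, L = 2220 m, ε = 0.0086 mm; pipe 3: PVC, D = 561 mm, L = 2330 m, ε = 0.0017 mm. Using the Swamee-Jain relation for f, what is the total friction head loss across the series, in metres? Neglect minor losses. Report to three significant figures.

Pipe 1: V = 2.962 m/s, Re = 9.88×10^5, ε/D = 7.89×10^-5, f = 0.01320, h_1 = f(L/D)V²/2g = 23.16 m
Pipe 2: V = 2.115 m/s, Re = 8.35×10^5, ε/D = 1.43×10^-5, f = 0.01228, h_2 = f(L/D)V²/2g = 10.36 m
Pipe 3: V = 2.419 m/s, Re = 8.93×10^5, ε/D = 3.03×10^-6, f = 0.01190, h_3 = f(L/D)V²/2g = 14.75 m
Series → Q common, losses add: H = Σh = 48.27 m

H ≈ 48.3 m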